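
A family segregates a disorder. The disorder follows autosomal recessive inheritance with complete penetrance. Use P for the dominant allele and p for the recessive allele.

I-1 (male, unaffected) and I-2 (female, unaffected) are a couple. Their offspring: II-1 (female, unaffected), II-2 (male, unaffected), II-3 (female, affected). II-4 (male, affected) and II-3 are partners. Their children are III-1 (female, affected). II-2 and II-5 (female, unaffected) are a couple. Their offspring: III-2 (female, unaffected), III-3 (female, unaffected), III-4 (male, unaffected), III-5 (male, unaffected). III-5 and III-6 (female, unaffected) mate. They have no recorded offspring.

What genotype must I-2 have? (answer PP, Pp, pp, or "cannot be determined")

Pp

From phenotype alone, I-2 is PP or Pp.
I-2 is unaffected so carries P and passed p to II-3 (pp), so I-2 is Pp.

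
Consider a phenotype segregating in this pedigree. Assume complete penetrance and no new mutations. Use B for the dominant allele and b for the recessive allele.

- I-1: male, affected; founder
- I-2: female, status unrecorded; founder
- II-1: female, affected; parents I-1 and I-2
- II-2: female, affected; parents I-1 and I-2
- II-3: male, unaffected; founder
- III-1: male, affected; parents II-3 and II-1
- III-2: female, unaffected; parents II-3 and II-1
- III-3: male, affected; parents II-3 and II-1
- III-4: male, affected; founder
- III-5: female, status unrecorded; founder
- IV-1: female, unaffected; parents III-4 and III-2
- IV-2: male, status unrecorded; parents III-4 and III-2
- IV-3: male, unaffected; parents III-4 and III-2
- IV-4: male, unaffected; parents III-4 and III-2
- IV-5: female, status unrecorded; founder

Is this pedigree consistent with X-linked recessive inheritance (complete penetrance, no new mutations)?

A consistent assignment under X-linked recessive exists: I-1 X^b Y, I-2 X^B X^b, II-1 X^b X^b, II-2 X^b X^b, II-3 X^B Y, III-1 X^b Y, III-2 X^B X^b, III-3 X^b Y, III-4 X^b Y, III-5 X^B X^B, IV-1 X^B X^b, IV-2 X^B Y, IV-3 X^B Y, IV-4 X^B Y, IV-5 X^B X^B.
In this assignment every recorded phenotype matches its genotype and every non-founder's genotype is obtainable from its parents' genotypes, so the pedigree is consistent.

Yes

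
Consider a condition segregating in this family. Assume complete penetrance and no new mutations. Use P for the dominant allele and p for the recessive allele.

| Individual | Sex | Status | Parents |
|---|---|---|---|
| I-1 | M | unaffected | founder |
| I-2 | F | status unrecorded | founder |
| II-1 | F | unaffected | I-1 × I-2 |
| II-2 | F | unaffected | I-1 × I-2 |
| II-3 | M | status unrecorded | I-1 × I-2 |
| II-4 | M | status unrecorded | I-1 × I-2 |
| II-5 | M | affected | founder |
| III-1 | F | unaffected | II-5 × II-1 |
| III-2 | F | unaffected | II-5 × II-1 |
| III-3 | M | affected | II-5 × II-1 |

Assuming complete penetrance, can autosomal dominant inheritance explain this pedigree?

Yes

A consistent assignment under autosomal dominant exists: I-1 pp, I-2 Pp, II-1 pp, II-2 pp, II-3 Pp, II-4 Pp, II-5 Pp, III-1 pp, III-2 pp, III-3 Pp.
In this assignment every recorded phenotype matches its genotype and every non-founder's genotype is obtainable from its parents' genotypes, so the pedigree is consistent.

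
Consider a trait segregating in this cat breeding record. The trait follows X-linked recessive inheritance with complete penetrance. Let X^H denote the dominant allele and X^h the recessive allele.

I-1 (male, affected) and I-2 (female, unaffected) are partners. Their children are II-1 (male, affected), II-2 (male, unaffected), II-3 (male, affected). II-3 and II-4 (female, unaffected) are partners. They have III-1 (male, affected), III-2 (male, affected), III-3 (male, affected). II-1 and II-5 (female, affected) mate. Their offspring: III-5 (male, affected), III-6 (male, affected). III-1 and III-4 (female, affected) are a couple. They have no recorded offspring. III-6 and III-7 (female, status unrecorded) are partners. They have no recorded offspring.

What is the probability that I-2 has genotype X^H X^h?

I-2 is unaffected so carries H and passed h to II-1 (X^h Y), so I-2 is X^H X^h, giving P(X^H X^h) = 1.

1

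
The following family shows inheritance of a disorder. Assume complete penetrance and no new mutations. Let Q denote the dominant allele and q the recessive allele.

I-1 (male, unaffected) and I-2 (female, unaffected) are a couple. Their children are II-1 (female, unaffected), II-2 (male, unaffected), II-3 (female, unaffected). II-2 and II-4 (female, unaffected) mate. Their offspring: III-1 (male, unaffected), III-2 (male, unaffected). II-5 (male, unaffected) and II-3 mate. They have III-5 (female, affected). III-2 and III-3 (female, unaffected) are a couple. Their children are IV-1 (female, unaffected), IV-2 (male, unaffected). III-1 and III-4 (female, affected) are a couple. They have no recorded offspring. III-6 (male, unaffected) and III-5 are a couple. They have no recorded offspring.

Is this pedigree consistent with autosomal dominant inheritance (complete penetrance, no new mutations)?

No

Under autosomal dominant, III-5 (affected, female) cannot arise from II-5 (unaffected) × II-3 (unaffected).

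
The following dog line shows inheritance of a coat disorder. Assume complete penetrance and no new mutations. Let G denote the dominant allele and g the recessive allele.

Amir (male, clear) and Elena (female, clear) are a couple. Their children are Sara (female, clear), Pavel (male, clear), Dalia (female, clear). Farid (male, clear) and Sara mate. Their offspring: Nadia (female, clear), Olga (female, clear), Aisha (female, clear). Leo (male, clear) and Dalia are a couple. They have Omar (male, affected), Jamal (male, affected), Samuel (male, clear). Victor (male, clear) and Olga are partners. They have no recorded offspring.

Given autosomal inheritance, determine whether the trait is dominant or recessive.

recessive

Leo and Dalia are both clear yet have an affected child Omar. Under dominance, an affected child requires at least one affected parent, so the trait cannot be dominant.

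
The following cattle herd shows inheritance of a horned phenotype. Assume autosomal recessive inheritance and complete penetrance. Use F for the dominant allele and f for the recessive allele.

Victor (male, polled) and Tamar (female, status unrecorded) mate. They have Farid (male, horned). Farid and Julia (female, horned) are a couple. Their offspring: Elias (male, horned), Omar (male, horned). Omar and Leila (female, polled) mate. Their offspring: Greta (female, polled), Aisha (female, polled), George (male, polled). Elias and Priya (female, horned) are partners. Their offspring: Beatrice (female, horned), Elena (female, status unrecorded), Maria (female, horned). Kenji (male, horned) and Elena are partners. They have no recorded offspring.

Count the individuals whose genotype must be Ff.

4

Obligate heterozygotes: Victor is polled so carries F and passed f to Farid (ff), so Victor is Ff; Greta is polled so carries F and received f from Omar (ff), so Greta is Ff; Aisha is polled so carries F and received f from Omar (ff), so Aisha is Ff; George is polled so carries F and received f from Omar (ff), so George is Ff.
Every other individual is either homozygous by phenotype or has at least one consistent homozygous assignment, so the count is 4.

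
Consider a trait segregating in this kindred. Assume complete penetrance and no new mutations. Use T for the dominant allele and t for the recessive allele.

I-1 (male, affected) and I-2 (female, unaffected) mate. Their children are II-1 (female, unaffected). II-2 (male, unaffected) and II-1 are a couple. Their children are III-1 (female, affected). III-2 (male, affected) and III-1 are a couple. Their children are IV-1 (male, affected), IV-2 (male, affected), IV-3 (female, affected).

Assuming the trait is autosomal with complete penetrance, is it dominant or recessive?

recessive

II-2 and II-1 are both unaffected yet have an affected child III-1. Under dominance, an affected child requires at least one affected parent, so the trait cannot be dominant.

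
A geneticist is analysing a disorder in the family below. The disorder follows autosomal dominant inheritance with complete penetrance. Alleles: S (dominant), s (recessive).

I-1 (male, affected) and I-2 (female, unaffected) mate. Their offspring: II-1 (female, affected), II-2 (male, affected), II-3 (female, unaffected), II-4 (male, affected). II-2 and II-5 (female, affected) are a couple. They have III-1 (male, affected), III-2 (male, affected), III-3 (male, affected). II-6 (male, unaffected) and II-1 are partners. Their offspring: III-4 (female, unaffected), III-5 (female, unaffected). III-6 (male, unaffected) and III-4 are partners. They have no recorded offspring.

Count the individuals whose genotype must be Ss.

Obligate heterozygotes: I-1 is affected so carries S and passed s to II-3 (ss), so I-1 is Ss; II-1 is affected so carries S and received s from I-2 (ss), so II-1 is Ss; II-2 is affected so carries S and received s from I-2 (ss), so II-2 is Ss; II-4 is affected so carries S and received s from I-2 (ss), so II-4 is Ss.
Every other individual is either homozygous by phenotype or has at least one consistent homozygous assignment, so the count is 4.

4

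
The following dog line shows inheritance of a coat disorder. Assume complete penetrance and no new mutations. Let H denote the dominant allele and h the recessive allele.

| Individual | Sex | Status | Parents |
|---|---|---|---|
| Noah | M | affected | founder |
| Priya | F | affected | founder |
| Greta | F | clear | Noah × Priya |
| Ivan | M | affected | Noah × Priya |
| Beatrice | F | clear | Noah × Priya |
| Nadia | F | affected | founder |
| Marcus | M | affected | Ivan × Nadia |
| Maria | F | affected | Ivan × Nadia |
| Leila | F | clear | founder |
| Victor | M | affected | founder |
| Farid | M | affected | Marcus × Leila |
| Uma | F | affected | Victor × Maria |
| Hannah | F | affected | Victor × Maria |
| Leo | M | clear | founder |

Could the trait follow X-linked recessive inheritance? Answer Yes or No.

No

Under X-linked recessive, Greta (clear, female) cannot arise from Noah (affected) × Priya (affected).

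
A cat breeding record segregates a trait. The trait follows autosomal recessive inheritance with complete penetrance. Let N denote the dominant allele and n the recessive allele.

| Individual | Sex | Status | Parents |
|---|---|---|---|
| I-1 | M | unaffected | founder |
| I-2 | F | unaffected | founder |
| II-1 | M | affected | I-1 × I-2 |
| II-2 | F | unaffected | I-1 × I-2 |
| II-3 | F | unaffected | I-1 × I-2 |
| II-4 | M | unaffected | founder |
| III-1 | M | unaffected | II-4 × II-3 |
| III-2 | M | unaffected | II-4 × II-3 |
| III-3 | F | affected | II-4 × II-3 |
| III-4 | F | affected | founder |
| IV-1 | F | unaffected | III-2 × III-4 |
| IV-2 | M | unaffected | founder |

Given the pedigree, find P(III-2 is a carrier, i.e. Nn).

II-4 is unaffected so carries N and passed n to III-3 (nn), so II-4 is Nn.
II-3 is unaffected so carries N and passed n to III-3 (nn), so II-3 is Nn.
Their cross gives offspring ratios 1/4 NN : 1/2 Nn : 1/4 nn. Conditioning on III-2 being unaffected, P(Nn) = 1/2 / 3/4 = 2/3 before taking III-2's own offspring into account.
III-4 is affected, so III-4 is nn.
Now use III-2's offspring. Probability of each recorded status — unaffected daughter IV-1: 1/2 if III-2 is Nn, 1 if NN.
Bayes: P(Nn) = 2/3·1/2 / (2/3·1/2 + 1/3·1) = 1/2.

1/2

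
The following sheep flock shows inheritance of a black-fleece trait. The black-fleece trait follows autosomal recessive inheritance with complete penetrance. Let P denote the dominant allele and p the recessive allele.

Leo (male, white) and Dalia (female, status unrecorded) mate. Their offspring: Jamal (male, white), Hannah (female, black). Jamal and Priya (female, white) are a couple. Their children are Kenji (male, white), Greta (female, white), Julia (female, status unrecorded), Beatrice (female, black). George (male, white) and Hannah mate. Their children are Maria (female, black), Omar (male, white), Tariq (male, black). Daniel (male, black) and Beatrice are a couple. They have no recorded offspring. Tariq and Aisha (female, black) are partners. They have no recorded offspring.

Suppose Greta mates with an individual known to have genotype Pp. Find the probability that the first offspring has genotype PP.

Jamal is white so carries P and passed p to Beatrice (pp), so Jamal is Pp.
Priya is white so carries P and passed p to Beatrice (pp), so Priya is Pp.
Greta is a white offspring of Jamal (Pp) × Priya (Pp), whose cross gives 1/4 PP : 1/2 Pp : 1/4 pp; conditioning on being white, Greta is PP with probability 1/3, Pp with probability 2/3.
Summing over parental genotype combinations, P(offspring has genotype PP) = 1/3·1/2 + 2/3·1/4 = 1/3.

1/3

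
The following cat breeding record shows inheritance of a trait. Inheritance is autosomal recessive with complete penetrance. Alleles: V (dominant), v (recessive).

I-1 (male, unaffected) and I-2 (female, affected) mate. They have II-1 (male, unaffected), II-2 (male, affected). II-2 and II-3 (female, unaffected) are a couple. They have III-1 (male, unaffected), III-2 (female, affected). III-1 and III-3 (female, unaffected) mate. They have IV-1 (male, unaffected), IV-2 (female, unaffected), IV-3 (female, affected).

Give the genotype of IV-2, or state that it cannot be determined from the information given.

IV-2's phenotype allows VV or Vv, and no parent or child forces a single allele at both positions; consistent genotype assignments exist with IV-2 as VV or Vv.

cannot be determined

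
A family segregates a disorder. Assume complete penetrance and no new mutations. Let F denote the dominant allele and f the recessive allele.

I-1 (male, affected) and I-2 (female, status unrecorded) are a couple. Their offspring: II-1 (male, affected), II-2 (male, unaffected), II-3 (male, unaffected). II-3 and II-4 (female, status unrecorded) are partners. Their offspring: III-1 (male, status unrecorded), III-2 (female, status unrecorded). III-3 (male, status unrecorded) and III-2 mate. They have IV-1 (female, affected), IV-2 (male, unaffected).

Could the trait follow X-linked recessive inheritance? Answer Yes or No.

Yes

A consistent assignment under X-linked recessive exists: I-1 X^f Y, I-2 X^F X^f, II-1 X^f Y, II-2 X^F Y, II-3 X^F Y, II-4 X^F X^f, III-1 X^F Y, III-2 X^F X^f, III-3 X^f Y, IV-1 X^f X^f, IV-2 X^F Y.
In this assignment every recorded phenotype matches its genotype and every non-founder's genotype is obtainable from its parents' genotypes, so the pedigree is consistent.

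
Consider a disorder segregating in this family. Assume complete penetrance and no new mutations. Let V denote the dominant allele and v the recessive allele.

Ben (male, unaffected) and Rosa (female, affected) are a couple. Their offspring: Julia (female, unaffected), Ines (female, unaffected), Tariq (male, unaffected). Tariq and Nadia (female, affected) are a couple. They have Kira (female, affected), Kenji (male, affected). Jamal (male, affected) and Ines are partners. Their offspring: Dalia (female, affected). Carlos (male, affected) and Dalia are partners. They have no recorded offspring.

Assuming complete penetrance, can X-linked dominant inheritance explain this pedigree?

Yes

A consistent assignment under X-linked dominant exists: Ben X^v Y, Rosa X^V X^v, Julia X^v X^v, Ines X^v X^v, Tariq X^v Y, Nadia X^V X^V, Jamal X^V Y, Kira X^V X^v, Kenji X^V Y, Dalia X^V X^v, Carlos X^V Y.
In this assignment every recorded phenotype matches its genotype and every non-founder's genotype is obtainable from its parents' genotypes, so the pedigree is consistent.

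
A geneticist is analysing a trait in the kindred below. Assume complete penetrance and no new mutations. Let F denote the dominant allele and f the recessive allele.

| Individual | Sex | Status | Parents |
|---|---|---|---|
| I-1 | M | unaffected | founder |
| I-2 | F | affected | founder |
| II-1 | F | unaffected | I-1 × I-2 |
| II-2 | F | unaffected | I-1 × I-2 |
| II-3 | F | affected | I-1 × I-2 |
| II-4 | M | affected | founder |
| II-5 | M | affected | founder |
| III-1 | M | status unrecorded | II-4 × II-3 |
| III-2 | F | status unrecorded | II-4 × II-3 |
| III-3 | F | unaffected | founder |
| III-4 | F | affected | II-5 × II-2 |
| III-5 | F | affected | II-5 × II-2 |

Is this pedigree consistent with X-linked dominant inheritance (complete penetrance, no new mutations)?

A consistent assignment under X-linked dominant exists: I-1 X^f Y, I-2 X^F X^f, II-1 X^f X^f, II-2 X^f X^f, II-3 X^F X^f, II-4 X^F Y, II-5 X^F Y, III-1 X^F Y, III-2 X^F X^F, III-3 X^f X^f, III-4 X^F X^f, III-5 X^F X^f.
In this assignment every recorded phenotype matches its genotype and every non-founder's genotype is obtainable from its parents' genotypes, so the pedigree is consistent.

Yes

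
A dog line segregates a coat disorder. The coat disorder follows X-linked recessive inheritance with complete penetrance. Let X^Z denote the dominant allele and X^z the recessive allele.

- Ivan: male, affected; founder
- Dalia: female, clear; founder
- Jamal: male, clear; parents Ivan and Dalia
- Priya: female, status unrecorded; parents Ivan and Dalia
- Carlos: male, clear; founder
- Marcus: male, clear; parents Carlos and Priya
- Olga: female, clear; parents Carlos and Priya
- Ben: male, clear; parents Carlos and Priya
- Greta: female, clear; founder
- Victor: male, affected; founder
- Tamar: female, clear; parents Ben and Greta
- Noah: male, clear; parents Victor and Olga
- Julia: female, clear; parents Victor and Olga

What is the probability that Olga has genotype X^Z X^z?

Carlos is clear, so Carlos is X^Z Y.
Priya passed Z to Marcus (X^Z Y) and received z from Ivan (X^z Y), so Priya is X^Z X^z.
Their cross gives offspring ratios 1/2 X^Z X^Z : 1/2 X^Z X^z. Conditioning on Olga being clear, P(X^Z X^z) = 1/2 / 1 = 1/2 before taking Olga's own offspring into account.
Victor is affected, so Victor is X^z Y.
Now use Olga's offspring. Probability of each recorded status — clear son Noah: 1/2 if Olga is X^Z X^z, 1 if X^Z X^Z; clear daughter Julia: 1/2 if Olga is X^Z X^z, 1 if X^Z X^Z.
Bayes: P(X^Z X^z) = 1/2·1/4 / (1/2·1/4 + 1/2·1) = 1/5.

1/5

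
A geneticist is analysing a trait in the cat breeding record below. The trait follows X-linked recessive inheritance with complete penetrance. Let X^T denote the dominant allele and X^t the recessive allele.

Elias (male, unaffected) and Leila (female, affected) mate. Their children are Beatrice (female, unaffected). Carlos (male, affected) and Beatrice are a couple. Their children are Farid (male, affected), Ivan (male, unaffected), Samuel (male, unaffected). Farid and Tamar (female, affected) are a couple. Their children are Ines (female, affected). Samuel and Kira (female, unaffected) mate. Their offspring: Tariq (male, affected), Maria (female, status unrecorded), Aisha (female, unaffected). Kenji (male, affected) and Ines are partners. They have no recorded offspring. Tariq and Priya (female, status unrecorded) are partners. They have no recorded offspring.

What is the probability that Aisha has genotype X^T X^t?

1/2

Samuel is unaffected, so Samuel is X^T Y.
Kira is unaffected so carries T and passed t to Tariq (X^t Y), so Kira is X^T X^t.
Their cross gives offspring ratios 1/2 X^T X^T : 1/2 X^T X^t. Conditioning on Aisha being unaffected, P(X^T X^t) = 1/2 / 1 = 1/2.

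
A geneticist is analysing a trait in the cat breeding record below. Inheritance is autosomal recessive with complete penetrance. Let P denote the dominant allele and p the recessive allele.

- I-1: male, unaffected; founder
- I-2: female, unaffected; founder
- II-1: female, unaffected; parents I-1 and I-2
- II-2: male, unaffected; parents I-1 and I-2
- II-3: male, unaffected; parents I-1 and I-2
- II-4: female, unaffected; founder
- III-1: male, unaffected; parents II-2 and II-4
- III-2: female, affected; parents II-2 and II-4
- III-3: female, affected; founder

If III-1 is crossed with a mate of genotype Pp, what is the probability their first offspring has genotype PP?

1/3

II-2 is unaffected so carries P and passed p to III-2 (pp), so II-2 is Pp.
II-4 is unaffected so carries P and passed p to III-2 (pp), so II-4 is Pp.
III-1 is an unaffected offspring of II-2 (Pp) × II-4 (Pp), whose cross gives 1/4 PP : 1/2 Pp : 1/4 pp; conditioning on being unaffected, III-1 is PP with probability 1/3, Pp with probability 2/3.
Summing over parental genotype combinations, P(offspring has genotype PP) = 1/3·1/2 + 2/3·1/4 = 1/3.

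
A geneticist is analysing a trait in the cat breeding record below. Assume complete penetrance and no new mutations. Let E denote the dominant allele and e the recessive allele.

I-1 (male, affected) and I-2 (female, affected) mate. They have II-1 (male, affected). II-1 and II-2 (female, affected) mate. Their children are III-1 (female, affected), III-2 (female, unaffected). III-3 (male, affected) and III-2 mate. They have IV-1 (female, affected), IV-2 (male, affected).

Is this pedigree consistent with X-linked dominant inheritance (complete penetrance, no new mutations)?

No

Under X-linked dominant, III-2 (unaffected, female) cannot arise from II-1 (affected) × II-2 (affected).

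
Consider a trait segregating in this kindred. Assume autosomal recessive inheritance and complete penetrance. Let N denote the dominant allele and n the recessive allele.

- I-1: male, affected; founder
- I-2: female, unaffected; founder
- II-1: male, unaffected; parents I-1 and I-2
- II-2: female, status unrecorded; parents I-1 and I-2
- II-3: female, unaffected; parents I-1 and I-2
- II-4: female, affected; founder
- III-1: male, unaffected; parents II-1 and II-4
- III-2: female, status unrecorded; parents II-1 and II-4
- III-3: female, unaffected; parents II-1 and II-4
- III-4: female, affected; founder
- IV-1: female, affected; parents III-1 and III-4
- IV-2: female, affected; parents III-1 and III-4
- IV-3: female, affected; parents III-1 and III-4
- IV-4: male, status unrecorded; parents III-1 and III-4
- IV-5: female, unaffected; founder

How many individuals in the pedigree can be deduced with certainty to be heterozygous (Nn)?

Obligate heterozygotes: II-1 is unaffected so carries N and received n from I-1 (nn), so II-1 is Nn; II-3 is unaffected so carries N and received n from I-1 (nn), so II-3 is Nn; III-1 is unaffected so carries N and received n from II-4 (nn), so III-1 is Nn; III-3 is unaffected so carries N and received n from II-4 (nn), so III-3 is Nn.
Every other individual is either homozygous by phenotype or has at least one consistent homozygous assignment, so the count is 4.

4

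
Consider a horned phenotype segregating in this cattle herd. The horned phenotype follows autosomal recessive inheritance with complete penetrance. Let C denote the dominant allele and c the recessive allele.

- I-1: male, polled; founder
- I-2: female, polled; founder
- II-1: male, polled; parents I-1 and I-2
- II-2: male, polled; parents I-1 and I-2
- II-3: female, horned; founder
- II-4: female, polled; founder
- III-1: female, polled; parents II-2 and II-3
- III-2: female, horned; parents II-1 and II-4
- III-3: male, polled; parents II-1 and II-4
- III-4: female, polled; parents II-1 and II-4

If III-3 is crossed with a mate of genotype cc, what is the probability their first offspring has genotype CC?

II-1 is polled so carries C and passed c to III-2 (cc), so II-1 is Cc.
II-4 is polled so carries C and passed c to III-2 (cc), so II-4 is Cc.
III-3 is a polled offspring of II-1 (Cc) × II-4 (Cc), whose cross gives 1/4 CC : 1/2 Cc : 1/4 cc; conditioning on being polled, III-3 is CC with probability 1/3, Cc with probability 2/3.
Summing over parental genotype combinations, P(offspring has genotype CC) = 0 = 0.

0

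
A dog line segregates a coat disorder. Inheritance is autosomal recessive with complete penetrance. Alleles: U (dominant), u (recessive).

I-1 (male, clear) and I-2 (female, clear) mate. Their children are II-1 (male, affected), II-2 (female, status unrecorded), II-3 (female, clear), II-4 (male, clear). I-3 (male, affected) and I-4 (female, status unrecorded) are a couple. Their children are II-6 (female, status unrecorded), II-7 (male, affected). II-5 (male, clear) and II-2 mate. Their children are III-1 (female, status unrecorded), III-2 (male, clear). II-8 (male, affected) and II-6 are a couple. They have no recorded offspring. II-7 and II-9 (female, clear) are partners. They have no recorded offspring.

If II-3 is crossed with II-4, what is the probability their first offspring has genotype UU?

4/9

I-1 is clear so carries U and passed u to II-1 (uu), so I-1 is Uu.
I-2 is clear so carries U and passed u to II-1 (uu), so I-2 is Uu.
II-3 is a clear offspring of I-1 (Uu) × I-2 (Uu), whose cross gives 1/4 UU : 1/2 Uu : 1/4 uu; conditioning on being clear, II-3 is UU with probability 1/3, Uu with probability 2/3.
II-4 is a clear offspring of I-1 (Uu) × I-2 (Uu), whose cross gives 1/4 UU : 1/2 Uu : 1/4 uu; conditioning on being clear, II-4 is UU with probability 1/3, Uu with probability 2/3.
Summing over parental genotype combinations, P(offspring has genotype UU) = 1/9·1 + 2/9·1/2 + 2/9·1/2 + 4/9·1/4 = 4/9.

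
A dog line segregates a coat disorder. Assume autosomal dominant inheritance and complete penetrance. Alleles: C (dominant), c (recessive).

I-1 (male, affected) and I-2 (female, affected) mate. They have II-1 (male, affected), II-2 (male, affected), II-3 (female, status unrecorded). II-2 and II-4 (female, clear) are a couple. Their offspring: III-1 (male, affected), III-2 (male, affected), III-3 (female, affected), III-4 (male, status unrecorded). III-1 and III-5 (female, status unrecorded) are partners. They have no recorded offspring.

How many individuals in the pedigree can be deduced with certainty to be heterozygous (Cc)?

Obligate heterozygotes: III-1 is affected so carries C and received c from II-4 (cc), so III-1 is Cc; III-2 is affected so carries C and received c from II-4 (cc), so III-2 is Cc; III-3 is affected so carries C and received c from II-4 (cc), so III-3 is Cc.
Every other individual is either homozygous by phenotype or has at least one consistent homozygous assignment, so the count is 3.

3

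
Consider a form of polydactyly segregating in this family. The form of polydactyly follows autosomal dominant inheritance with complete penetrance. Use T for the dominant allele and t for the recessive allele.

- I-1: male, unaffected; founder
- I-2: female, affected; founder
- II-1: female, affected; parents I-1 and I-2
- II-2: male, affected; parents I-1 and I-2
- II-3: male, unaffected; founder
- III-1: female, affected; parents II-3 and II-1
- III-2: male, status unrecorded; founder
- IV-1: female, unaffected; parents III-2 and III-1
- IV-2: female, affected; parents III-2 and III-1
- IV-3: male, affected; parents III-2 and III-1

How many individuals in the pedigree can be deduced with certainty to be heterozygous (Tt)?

3

Obligate heterozygotes: II-1 is affected so carries T and received t from I-1 (tt), so II-1 is Tt; II-2 is affected so carries T and received t from I-1 (tt), so II-2 is Tt; III-1 is affected so carries T and received t from II-3 (tt), so III-1 is Tt.
Every other individual is either homozygous by phenotype or has at least one consistent homozygous assignment, so the count is 3.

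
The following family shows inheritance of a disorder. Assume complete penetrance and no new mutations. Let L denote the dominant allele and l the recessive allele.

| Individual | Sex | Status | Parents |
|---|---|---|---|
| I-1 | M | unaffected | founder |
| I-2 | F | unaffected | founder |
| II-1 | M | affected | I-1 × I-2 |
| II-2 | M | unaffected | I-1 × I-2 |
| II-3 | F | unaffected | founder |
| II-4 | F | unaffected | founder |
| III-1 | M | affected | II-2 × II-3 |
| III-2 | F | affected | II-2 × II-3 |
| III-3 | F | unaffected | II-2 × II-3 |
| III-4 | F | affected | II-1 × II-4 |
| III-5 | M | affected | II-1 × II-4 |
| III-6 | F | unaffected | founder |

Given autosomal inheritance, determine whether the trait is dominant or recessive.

I-1 and I-2 are both unaffected yet have an affected child II-1. Under dominance, an affected child requires at least one affected parent, so the trait cannot be dominant.

recessive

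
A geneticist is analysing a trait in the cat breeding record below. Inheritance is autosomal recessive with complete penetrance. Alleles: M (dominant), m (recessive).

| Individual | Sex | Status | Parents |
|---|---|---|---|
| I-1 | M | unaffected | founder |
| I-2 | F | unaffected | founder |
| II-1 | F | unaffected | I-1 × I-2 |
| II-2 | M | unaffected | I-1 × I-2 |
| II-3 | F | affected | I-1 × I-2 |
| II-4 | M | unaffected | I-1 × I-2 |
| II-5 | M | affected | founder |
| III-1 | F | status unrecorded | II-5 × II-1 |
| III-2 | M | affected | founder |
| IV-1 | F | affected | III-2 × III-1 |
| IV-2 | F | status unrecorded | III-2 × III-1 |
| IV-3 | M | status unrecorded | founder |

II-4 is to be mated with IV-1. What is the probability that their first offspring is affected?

I-1 is unaffected so carries M and passed m to II-3 (mm), so I-1 is Mm.
I-2 is unaffected so carries M and passed m to II-3 (mm), so I-2 is Mm.
II-4 is an unaffected offspring of I-1 (Mm) × I-2 (Mm), whose cross gives 1/4 MM : 1/2 Mm : 1/4 mm; conditioning on being unaffected, II-4 is MM with probability 1/3, Mm with probability 2/3.
IV-1 is affected, so IV-1 is mm.
Summing over parental genotype combinations, P(offspring is affected) = 2/3·1/2 = 1/3.

1/3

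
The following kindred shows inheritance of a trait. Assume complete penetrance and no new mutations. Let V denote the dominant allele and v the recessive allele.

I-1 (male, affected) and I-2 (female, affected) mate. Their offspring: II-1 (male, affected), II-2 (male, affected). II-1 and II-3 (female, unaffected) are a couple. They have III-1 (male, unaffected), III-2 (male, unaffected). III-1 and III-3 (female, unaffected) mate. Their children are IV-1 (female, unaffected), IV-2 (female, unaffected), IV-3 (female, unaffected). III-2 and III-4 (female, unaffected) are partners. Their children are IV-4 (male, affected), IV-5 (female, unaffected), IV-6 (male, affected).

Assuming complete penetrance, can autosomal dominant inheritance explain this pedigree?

No

Under autosomal dominant, IV-4 (affected, male) cannot arise from III-2 (unaffected) × III-4 (unaffected).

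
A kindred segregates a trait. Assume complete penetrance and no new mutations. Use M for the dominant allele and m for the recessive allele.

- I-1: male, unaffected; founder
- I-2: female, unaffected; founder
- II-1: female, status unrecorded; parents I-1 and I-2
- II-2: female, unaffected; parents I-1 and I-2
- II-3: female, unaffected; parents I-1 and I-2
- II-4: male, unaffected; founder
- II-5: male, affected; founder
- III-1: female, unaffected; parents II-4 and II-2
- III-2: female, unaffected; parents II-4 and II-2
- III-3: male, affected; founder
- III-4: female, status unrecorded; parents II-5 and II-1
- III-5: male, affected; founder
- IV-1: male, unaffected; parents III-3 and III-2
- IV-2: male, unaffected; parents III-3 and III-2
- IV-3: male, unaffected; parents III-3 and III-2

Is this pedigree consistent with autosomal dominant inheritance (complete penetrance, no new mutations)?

A consistent assignment under autosomal dominant exists: I-1 mm, I-2 mm, II-1 mm, II-2 mm, II-3 mm, II-4 mm, II-5 MM, III-1 mm, III-2 mm, III-3 Mm, III-4 Mm, III-5 MM, IV-1 mm, IV-2 mm, IV-3 mm.
In this assignment every recorded phenotype matches its genotype and every non-founder's genotype is obtainable from its parents' genotypes, so the pedigree is consistent.

Yes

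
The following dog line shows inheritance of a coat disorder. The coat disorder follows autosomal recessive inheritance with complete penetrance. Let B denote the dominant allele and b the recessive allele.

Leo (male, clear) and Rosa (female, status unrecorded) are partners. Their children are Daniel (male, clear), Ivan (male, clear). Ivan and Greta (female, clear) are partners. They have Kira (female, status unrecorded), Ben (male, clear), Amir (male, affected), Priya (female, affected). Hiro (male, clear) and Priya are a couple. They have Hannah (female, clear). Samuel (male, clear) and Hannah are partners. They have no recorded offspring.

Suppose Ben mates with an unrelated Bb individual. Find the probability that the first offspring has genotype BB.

1/3

Ivan is clear so carries B and passed b to Amir (bb), so Ivan is Bb.
Greta is clear so carries B and passed b to Amir (bb), so Greta is Bb.
Ben is a clear offspring of Ivan (Bb) × Greta (Bb), whose cross gives 1/4 BB : 1/2 Bb : 1/4 bb; conditioning on being clear, Ben is BB with probability 1/3, Bb with probability 2/3.
Summing over parental genotype combinations, P(offspring has genotype BB) = 1/3·1/2 + 2/3·1/4 = 1/3.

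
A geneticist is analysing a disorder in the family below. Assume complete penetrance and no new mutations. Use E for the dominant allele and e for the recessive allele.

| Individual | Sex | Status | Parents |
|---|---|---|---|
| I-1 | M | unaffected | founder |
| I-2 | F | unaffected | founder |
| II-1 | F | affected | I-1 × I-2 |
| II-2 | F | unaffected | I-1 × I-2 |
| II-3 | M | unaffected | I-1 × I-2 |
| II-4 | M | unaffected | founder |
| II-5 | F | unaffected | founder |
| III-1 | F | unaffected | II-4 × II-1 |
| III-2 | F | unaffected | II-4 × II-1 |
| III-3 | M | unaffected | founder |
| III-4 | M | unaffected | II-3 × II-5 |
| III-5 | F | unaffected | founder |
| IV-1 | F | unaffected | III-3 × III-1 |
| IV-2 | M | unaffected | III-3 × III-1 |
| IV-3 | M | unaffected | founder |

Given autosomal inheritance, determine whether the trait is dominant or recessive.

recessive

I-1 and I-2 are both unaffected yet have an affected child II-1. Under dominance, an affected child requires at least one affected parent, so the trait cannot be dominant.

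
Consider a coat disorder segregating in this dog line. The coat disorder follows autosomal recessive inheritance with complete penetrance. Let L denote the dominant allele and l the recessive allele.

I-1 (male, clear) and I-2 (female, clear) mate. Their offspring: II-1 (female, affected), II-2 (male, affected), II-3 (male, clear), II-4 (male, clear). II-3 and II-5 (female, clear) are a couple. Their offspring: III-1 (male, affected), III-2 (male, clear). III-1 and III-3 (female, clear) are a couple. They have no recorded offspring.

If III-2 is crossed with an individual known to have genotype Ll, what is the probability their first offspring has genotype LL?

1/3

II-3 is clear so carries L and passed l to III-1 (ll), so II-3 is Ll.
II-5 is clear so carries L and passed l to III-1 (ll), so II-5 is Ll.
III-2 is a clear offspring of II-3 (Ll) × II-5 (Ll), whose cross gives 1/4 LL : 1/2 Ll : 1/4 ll; conditioning on being clear, III-2 is LL with probability 1/3, Ll with probability 2/3.
Summing over parental genotype combinations, P(offspring has genotype LL) = 1/3·1/2 + 2/3·1/4 = 1/3.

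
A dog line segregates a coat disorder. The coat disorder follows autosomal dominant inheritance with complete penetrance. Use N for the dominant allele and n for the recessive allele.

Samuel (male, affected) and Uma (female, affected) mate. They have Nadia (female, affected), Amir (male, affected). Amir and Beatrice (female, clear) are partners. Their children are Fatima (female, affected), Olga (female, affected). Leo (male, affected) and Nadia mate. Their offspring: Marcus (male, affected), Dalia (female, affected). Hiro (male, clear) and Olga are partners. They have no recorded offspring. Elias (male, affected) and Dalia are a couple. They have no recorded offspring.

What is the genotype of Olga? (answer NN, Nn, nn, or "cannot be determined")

Nn

From phenotype alone, Olga is NN or Nn.
Olga is affected so carries N and received n from Beatrice (nn), so Olga is Nn.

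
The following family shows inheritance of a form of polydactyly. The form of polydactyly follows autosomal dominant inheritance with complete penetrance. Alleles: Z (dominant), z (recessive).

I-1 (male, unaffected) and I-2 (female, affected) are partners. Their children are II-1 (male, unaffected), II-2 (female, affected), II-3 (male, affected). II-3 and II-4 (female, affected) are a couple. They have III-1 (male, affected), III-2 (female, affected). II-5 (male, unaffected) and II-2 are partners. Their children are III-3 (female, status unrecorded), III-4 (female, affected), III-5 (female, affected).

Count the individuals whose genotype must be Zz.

5

Obligate heterozygotes: I-2 is affected so carries Z and passed z to II-1 (zz), so I-2 is Zz; II-2 is affected so carries Z and received z from I-1 (zz), so II-2 is Zz; II-3 is affected so carries Z and received z from I-1 (zz), so II-3 is Zz; III-4 is affected so carries Z and received z from II-5 (zz), so III-4 is Zz; III-5 is affected so carries Z and received z from II-5 (zz), so III-5 is Zz.
Every other individual is either homozygous by phenotype or has at least one consistent homozygous assignment, so the count is 5.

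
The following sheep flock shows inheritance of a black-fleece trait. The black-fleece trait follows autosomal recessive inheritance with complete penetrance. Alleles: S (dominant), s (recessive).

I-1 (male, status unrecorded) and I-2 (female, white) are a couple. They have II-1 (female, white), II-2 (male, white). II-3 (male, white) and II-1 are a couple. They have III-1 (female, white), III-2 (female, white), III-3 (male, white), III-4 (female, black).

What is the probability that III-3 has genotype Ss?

2/3

II-3 is white so carries S and passed s to III-4 (ss), so II-3 is Ss.
II-1 is white so carries S and passed s to III-4 (ss), so II-1 is Ss.
Their cross gives offspring ratios 1/4 SS : 1/2 Ss : 1/4 ss. Conditioning on III-3 being white, P(Ss) = 1/2 / 3/4 = 2/3.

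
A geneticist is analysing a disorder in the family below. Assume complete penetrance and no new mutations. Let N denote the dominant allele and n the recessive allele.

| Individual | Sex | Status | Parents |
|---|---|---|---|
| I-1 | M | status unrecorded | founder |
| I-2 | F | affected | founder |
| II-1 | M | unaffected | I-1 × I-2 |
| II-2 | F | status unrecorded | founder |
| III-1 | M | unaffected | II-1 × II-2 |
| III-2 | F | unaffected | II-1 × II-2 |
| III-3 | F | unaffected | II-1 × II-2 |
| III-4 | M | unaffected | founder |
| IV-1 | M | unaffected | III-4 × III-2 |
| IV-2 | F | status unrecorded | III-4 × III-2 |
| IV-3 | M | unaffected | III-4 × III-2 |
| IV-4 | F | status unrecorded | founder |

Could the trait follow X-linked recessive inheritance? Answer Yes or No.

No

Under X-linked recessive, II-1 (unaffected, male) cannot arise from I-1 (unrecorded) × I-2 (affected).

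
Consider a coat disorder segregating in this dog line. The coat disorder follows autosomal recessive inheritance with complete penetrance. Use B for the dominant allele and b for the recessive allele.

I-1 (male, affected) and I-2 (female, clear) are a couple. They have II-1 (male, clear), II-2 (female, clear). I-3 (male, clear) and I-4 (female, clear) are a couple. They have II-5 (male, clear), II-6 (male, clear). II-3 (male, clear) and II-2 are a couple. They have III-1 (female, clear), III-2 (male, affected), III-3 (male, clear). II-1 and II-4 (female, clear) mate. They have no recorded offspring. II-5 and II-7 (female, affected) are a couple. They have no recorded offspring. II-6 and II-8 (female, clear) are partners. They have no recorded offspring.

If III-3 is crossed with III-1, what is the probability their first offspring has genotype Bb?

4/9

II-3 is clear so carries B and passed b to III-2 (bb), so II-3 is Bb.
II-2 is clear so carries B and received b from I-1 (bb), so II-2 is Bb.
III-3 is a clear offspring of II-3 (Bb) × II-2 (Bb), whose cross gives 1/4 BB : 1/2 Bb : 1/4 bb; conditioning on being clear, III-3 is BB with probability 1/3, Bb with probability 2/3.
III-1 is a clear offspring of II-3 (Bb) × II-2 (Bb), whose cross gives 1/4 BB : 1/2 Bb : 1/4 bb; conditioning on being clear, III-1 is BB with probability 1/3, Bb with probability 2/3.
Summing over parental genotype combinations, P(offspring has genotype Bb) = 2/9·1/2 + 2/9·1/2 + 4/9·1/2 = 4/9.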